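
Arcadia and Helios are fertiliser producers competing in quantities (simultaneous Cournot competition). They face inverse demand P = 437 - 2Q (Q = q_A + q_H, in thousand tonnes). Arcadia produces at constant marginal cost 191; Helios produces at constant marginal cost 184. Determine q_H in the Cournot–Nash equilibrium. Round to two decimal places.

Arcadia's profit: π_A = (437 - 2Q)q_A - (191q_A). Setting ∂π_A/∂q_A = 0: 246 - 4q_A - 2(q_H) = 0.
Helios's profit: π_H = (437 - 2Q)q_H - (184q_H). Setting ∂π_H/∂q_H = 0: 253 - 4q_H - 2(q_A) = 0.
Best responses: q_A = (246 - 2q_H)/4, q_H = (253 - 2q_A)/4.
Substituting one into the other gives q_A = 239/6 and q_H = 130/3.

43.33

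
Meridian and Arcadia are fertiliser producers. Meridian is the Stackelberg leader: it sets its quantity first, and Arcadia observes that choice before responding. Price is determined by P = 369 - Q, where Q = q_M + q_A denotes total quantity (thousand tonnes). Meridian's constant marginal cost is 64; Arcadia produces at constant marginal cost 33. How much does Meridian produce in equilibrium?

The follower Arcadia best-responds to any q_M: π_A = (369 - Q)q_A - 33q_A.
∂π_A/∂q_A = 336 - q_M - 2q_A = 0 gives the reaction function q_A = (336 - q_M)/2.
Meridian substitutes q_A(q_M) into its own profit: π_M = q_M(369 - q_M - (336 - q_M)/2) - 64q_M = (201 - (1/2)q_M)q_M - 64q_M.
Leader FOC: 137 - q_M = 0, so q_M = 137.
Then q_A = (336 - 137)/2 = 199/2.

137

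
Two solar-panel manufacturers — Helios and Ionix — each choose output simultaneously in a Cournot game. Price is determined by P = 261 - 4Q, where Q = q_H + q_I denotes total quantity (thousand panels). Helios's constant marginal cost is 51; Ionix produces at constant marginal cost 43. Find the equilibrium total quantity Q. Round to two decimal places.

35.67

Helios's profit: π_H = (261 - 4Q)q_H - (51q_H). Setting ∂π_H/∂q_H = 0: 210 - 8q_H - 4(q_I) = 0.
Ionix's profit: π_I = (261 - 4Q)q_I - (43q_I). Setting ∂π_I/∂q_I = 0: 218 - 8q_I - 4(q_H) = 0.
So q_H = (210 - 4q_I)/8 and q_I = (218 - 4q_H)/8.
Substituting one into the other gives q_H = 101/6 and q_I = 113/6.
Total output Q = 101/6 + 113/6 = 107/3.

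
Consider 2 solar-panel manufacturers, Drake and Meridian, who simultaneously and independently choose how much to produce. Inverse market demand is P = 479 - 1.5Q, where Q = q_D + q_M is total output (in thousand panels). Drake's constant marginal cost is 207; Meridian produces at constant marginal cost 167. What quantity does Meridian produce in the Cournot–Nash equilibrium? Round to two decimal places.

Drake's profit: π_D = (479 - 1.5Q)q_D - (207q_D). Setting ∂π_D/∂q_D = 0: 272 - 3q_D - (3/2)(q_M) = 0.
Meridian's first-order condition: 312 - 3q_M - (3/2)(q_D) = 0.
Rearranging gives the reaction functions q_D = (272 - (3/2)q_M)/3 and q_M = (312 - (3/2)q_D)/3.
Substituting one into the other gives q_D = 464/9 and q_M = 704/9.

78.22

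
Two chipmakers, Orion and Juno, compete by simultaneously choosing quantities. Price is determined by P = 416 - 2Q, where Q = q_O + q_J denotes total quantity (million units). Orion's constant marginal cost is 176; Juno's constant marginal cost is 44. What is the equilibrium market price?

Orion's profit: π_O = (416 - 2Q)q_O - (176q_O). Setting ∂π_O/∂q_O = 0: 240 - 4q_O - 2(q_J) = 0.
Juno's first-order condition: 372 - 4q_J - 2(q_O) = 0.
Best responses: q_O = (240 - 2q_J)/4, q_J = (372 - 2q_O)/4.
Substituting one into the other gives q_O = 18 and q_J = 84.
Total output Q = 102, so price P = 416 - 2·102 = 212.

212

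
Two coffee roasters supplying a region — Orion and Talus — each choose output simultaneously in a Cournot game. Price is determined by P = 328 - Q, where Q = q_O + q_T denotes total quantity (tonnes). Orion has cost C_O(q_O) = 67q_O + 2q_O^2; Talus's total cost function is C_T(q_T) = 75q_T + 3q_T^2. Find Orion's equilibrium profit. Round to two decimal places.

4572.96

Orion's profit: π_O = (328 - Q)q_O - (67q_O + 2q_O²). Setting ∂π_O/∂q_O = 0: 261 - 6q_O - (q_T) = 0.
Talus's profit: π_T = (328 - Q)q_T - (75q_T + 3q_T²). Setting ∂π_T/∂q_T = 0: 253 - 8q_T - (q_O) = 0.
Best responses: q_O = (261 - q_T)/6, q_T = (253 - q_O)/8.
Substituting one into the other gives q_O = 1835/47 and q_T = 1257/47.
Price P = 328 - 65.7872 = 262.2128.
Orion's profit: 262.2128·(1835/47) - 67·(1835/47) - 2(1835/47)² = 4572.9629.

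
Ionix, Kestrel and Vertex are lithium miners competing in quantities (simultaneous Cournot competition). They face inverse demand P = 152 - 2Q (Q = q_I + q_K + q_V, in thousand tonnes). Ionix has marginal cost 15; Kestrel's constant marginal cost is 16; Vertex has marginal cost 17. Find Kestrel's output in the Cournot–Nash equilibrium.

17

Ionix's profit: π_I = (152 - 2Q)q_I - (15q_I). Setting ∂π_I/∂q_I = 0: 137 - 4q_I - 2(q_K + q_V) = 0.
Kestrel's first-order condition: 136 - 4q_K - 2(q_I + q_V) = 0.
Vertex's profit: π_V = (152 - 2Q)q_V - (17q_V). Setting ∂π_V/∂q_V = 0: 135 - 4q_V - 2(q_I + q_K) = 0.
Summing all 3 equations gives 408 − 8Q = 0, hence Q = 51.
Back-substituting: q_I = (137 − 102)/2 = 35/2, q_K = (136 − 102)/2 = 17, q_V = (135 − 102)/2 = 33/2.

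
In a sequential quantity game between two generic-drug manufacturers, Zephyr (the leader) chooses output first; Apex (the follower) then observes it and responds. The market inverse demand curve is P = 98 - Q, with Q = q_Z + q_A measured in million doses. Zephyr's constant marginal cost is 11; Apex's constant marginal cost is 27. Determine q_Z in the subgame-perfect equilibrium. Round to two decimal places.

51.50

Solve by backward induction. Given q_Z, the follower Apex maximises π_A = (98 - q_Z - q_A)q_A - 27q_A.
Setting the follower's marginal profit to zero, 71 - q_Z - 2q_A = 0, i.e. q_A = (71 - q_Z)/2.
The leader anticipates this reaction. Substituting into P = 98 - Q gives P = 125/2 - (1/2)q_Z, so π_Z = (125/2 - (1/2)q_Z)q_Z - 11q_Z.
The leader's first-order condition 103/2 - q_Z = 0 yields q_Z = 103/2.
Then q_A = (71 - 103/2)/2 = 39/4.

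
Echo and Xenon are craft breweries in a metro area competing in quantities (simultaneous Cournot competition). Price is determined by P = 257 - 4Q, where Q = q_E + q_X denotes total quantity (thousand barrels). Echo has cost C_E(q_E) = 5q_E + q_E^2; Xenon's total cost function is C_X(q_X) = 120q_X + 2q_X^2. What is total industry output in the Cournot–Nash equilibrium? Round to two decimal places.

Echo's profit: π_E = (257 - 4Q)q_E - (5q_E + q_E²). Setting ∂π_E/∂q_E = 0: 252 - 10q_E - 4(q_X) = 0.
Xenon's profit: π_X = (257 - 4Q)q_X - (120q_X + 2q_X²). Setting ∂π_X/∂q_X = 0: 137 - 12q_X - 4(q_E) = 0.
Rearranging gives the reaction functions q_E = (252 - 4q_X)/10 and q_X = (137 - 4q_E)/12.
Substituting one into the other gives q_E = 619/26 and q_X = 181/52.
Total output Q = 619/26 + 181/52 = 1419/52.

27.29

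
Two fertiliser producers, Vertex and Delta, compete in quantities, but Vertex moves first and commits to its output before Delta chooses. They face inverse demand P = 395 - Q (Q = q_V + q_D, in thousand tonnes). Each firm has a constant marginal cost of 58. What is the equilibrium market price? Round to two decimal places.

142.25

Solve by backward induction. Given q_V, the follower Delta maximises π_D = (395 - q_V - q_D)q_D - 58q_D.
∂π_D/∂q_D = 337 - q_V - 2q_D = 0 gives the reaction function q_D = (337 - q_V)/2.
Vertex substitutes q_D(q_V) into its own profit: π_V = q_V(395 - q_V - (337 - q_V)/2) - 58q_V = (453/2 - (1/2)q_V)q_V - 58q_V.
Leader FOC: 337/2 - q_V = 0, so q_V = 337/2.
Then q_D = (337 - 337/2)/2 = 337/4.
Total output Q = 1011/4, so price P = 395 - 1011/4 = 569/4.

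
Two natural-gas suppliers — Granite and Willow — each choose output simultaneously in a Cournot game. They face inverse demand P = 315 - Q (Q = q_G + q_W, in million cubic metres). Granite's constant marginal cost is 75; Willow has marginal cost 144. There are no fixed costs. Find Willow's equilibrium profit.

1156

Granite's profit: π_G = (315 - Q)q_G - (75q_G). Setting ∂π_G/∂q_G = 0: 240 - 2q_G - (q_W) = 0.
Willow's profit: π_W = (315 - Q)q_W - (144q_W). Setting ∂π_W/∂q_W = 0: 171 - 2q_W - (q_G) = 0.
Best responses: q_G = (240 - q_W)/2, q_W = (171 - q_G)/2.
Substituting one into the other gives q_G = 103 and q_W = 34.
Price P = 315 - 137 = 178.
Willow's profit: (178 - 144)·34 = 1156.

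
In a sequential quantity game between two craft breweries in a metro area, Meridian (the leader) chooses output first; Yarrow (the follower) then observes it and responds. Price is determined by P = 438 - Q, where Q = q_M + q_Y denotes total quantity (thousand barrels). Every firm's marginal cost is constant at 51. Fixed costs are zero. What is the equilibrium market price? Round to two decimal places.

Solve by backward induction. Given q_M, the follower Yarrow maximises π_Y = (438 - q_M - q_Y)q_Y - 51q_Y.
∂π_Y/∂q_Y = 387 - q_M - 2q_Y = 0 gives the reaction function q_Y = (387 - q_M)/2.
The leader anticipates this reaction. Substituting into P = 438 - Q gives P = 489/2 - (1/2)q_M, so π_M = (489/2 - (1/2)q_M)q_M - 51q_M.
The leader's first-order condition 387/2 - q_M = 0 yields q_M = 387/2.
Then q_Y = (387 - 387/2)/2 = 387/4.
Total output Q = 1161/4, so price P = 438 - 1161/4 = 591/4.

147.75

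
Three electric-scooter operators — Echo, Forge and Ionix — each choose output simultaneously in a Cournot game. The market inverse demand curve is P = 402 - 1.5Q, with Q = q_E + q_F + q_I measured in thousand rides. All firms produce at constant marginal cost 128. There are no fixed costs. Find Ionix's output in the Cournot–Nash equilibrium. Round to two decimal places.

45.67

A representative firm's profit is π_i = q_i(402 - 1.5Q) - 128q_i.
First-order condition (treating rivals' output as given): 274 - 3q_i - (3/2)·Σ_{j≠i} q_j = 0.
By symmetry each firm produces the same amount; substituting Σ_{j≠i} q_j = 2q_i yields q_i = 274/6 = 137/3.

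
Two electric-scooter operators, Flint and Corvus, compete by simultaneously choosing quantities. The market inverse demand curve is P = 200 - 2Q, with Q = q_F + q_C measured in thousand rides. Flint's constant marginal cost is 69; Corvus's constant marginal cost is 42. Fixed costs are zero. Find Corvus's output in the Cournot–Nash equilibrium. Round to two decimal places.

Flint's profit: π_F = (200 - 2Q)q_F - (69q_F). Setting ∂π_F/∂q_F = 0: 131 - 4q_F - 2(q_C) = 0.
Corvus's first-order condition: 158 - 4q_C - 2(q_F) = 0.
Rearranging gives the reaction functions q_F = (131 - 2q_C)/4 and q_C = (158 - 2q_F)/4.
Substituting one into the other gives q_F = 52/3 and q_C = 185/6.

30.83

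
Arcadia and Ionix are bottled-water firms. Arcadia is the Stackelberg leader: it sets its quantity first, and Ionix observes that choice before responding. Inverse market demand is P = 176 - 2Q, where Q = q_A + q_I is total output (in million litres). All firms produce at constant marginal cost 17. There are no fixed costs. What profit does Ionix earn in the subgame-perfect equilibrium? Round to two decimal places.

The follower Ionix best-responds to any q_A: π_I = (176 - 2Q)q_I - 17q_I.
Setting the follower's marginal profit to zero, 159 - 2q_A - 4q_I = 0, i.e. q_I = (159 - 2q_A)/4.
Arcadia substitutes q_I(q_A) into its own profit: π_A = q_A(176 - 2q_A - (159 - 2q_A)/2) - 17q_A = (193/2 - q_A)q_A - 17q_A.
The leader's first-order condition 159/2 - 2q_A = 0 yields q_A = 159/4.
Then q_I = (159 - 2·(159/4))/4 = 159/8.
Price P = 176 - 2·(477/8) = 227/4.
Ionix's profit: (227/4 - 17)·(159/8) = 790.0313.

790.03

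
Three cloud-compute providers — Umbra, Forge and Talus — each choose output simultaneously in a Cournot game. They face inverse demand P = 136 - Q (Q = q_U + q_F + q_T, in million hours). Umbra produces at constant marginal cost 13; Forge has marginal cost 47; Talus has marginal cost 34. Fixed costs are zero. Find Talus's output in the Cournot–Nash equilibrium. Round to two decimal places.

23.50

Umbra's profit: π_U = (136 - Q)q_U - (13q_U). Setting ∂π_U/∂q_U = 0: 123 - 2q_U - (q_F + q_T) = 0.
Forge's first-order condition: 89 - 2q_F - (q_U + q_T) = 0.
Talus's first-order condition: 102 - 2q_T - (q_U + q_F) = 0.
Summing all 3 equations gives 314 − 4Q = 0, hence Q = 157/2.
Back-substituting: q_U = (123 − 157/2) = 89/2, q_F = (89 − 157/2) = 21/2, q_T = (102 − 157/2) = 47/2.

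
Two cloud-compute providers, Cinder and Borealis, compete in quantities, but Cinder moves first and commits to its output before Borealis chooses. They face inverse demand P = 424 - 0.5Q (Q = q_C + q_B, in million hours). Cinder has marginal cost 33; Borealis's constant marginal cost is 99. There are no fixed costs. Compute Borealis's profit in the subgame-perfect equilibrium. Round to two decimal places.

The follower Borealis best-responds to any q_C: π_B = (424 - 0.5Q)q_B - 99q_B.
Setting the follower's marginal profit to zero, 325 - (1/2)q_C - q_B = 0, i.e. q_B = (325 - (1/2)q_C).
The leader anticipates this reaction. Substituting into P = 424 - 0.5Q gives P = 523/2 - (1/4)q_C, so π_C = (523/2 - (1/4)q_C)q_C - 33q_C.
Leader FOC: 457/2 - (1/2)q_C = 0, so q_C = 457.
Then q_B = (325 - (1/2)·457) = 193/2.
Price P = 424 - (1/2)·(1107/2) = 589/4.
Borealis's profit: (589/4 - 99)·(193/2) = 4656.1250.

4656.13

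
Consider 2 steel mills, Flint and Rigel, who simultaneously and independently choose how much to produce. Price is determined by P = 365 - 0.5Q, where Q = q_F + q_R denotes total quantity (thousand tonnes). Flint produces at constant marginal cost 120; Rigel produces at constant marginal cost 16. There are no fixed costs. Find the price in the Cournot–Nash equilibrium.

Flint's profit: π_F = (365 - 0.5Q)q_F - (120q_F). Setting ∂π_F/∂q_F = 0: 245 - q_F - (1/2)(q_R) = 0.
Rigel's first-order condition: 349 - q_R - (1/2)(q_F) = 0.
So q_F = (245 - (1/2)q_R) and q_R = (349 - (1/2)q_F).
Solving the pair: q_F = 94, q_R = 302.
Total output Q = 396, so price P = 365 - (1/2)·396 = 167.

167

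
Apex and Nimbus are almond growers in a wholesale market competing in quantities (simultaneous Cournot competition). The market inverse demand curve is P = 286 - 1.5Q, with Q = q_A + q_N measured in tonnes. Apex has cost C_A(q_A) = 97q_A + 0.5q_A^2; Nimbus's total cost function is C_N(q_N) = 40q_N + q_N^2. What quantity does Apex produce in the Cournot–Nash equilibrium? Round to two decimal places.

32.45

Apex's profit: π_A = (286 - 1.5Q)q_A - (97q_A + (1/2)q_A²). Setting ∂π_A/∂q_A = 0: 189 - 4q_A - (3/2)(q_N) = 0.
Nimbus's first-order condition: 246 - 5q_N - (3/2)(q_A) = 0.
Rearranging gives the reaction functions q_A = (189 - (3/2)q_N)/4 and q_N = (246 - (3/2)q_A)/5.
Solving the pair: q_A = 32.4507, q_N = 39.4648.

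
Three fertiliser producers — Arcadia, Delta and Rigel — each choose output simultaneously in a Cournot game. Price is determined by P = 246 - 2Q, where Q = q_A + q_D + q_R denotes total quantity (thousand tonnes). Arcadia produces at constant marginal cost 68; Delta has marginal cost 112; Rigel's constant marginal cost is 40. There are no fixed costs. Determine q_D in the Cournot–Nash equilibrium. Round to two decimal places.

2.25

Arcadia's profit: π_A = (246 - 2Q)q_A - (68q_A). Setting ∂π_A/∂q_A = 0: 178 - 4q_A - 2(q_D + q_R) = 0.
Delta's profit: π_D = (246 - 2Q)q_D - (112q_D). Setting ∂π_D/∂q_D = 0: 134 - 4q_D - 2(q_A + q_R) = 0.
Rigel's first-order condition: 206 - 4q_R - 2(q_A + q_D) = 0.
Summing all 3 equations gives 518 − 8Q = 0, hence Q = 259/4.
Back-substituting: q_A = (178 − 259/2)/2 = 97/4, q_D = (134 − 259/2)/2 = 9/4, q_R = (206 − 259/2)/2 = 153/4.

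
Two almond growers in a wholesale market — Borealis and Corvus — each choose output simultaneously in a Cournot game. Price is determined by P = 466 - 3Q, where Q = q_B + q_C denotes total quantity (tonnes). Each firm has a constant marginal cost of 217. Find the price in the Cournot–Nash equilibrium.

Each firm earns π_i = (466 - 3Q)q_i - 217q_i.
First-order condition (treating rivals' output as given): 249 - 6q_i - 3q_j = 0.
By symmetry each firm produces the same amount; substituting q_j = q_i yields q_i = 249/9 = 83/3.
Total output Q = 166/3, so price P = 466 - 3·(166/3) = 300.

300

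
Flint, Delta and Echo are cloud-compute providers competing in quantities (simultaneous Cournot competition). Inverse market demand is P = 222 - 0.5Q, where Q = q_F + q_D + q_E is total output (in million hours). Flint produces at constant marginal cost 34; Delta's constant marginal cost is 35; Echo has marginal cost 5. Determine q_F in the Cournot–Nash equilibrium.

Flint's profit: π_F = (222 - 0.5Q)q_F - (34q_F). Setting ∂π_F/∂q_F = 0: 188 - q_F - (1/2)(q_D + q_E) = 0.
Delta's profit: π_D = (222 - 0.5Q)q_D - (35q_D). Setting ∂π_D/∂q_D = 0: 187 - q_D - (1/2)(q_F + q_E) = 0.
Echo's first-order condition: 217 - q_E - (1/2)(q_F + q_D) = 0.
Summing all 3 equations gives 592 − 2Q = 0, hence Q = 296.
Back-substituting: q_F = (188 − 148)/(1/2) = 80, q_D = (187 − 148)/(1/2) = 78, q_E = (217 − 148)/(1/2) = 138.

80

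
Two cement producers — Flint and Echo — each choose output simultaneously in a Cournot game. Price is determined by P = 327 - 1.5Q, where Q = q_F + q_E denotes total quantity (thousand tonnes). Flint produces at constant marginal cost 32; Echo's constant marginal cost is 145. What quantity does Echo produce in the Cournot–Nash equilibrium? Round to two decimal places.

Flint's profit: π_F = (327 - 1.5Q)q_F - (32q_F). Setting ∂π_F/∂q_F = 0: 295 - 3q_F - (3/2)(q_E) = 0.
Echo's profit: π_E = (327 - 1.5Q)q_E - (145q_E). Setting ∂π_E/∂q_E = 0: 182 - 3q_E - (3/2)(q_F) = 0.
Best responses: q_F = (295 - (3/2)q_E)/3, q_E = (182 - (3/2)q_F)/3.
Substituting one into the other gives q_F = 272/3 and q_E = 46/3.

15.33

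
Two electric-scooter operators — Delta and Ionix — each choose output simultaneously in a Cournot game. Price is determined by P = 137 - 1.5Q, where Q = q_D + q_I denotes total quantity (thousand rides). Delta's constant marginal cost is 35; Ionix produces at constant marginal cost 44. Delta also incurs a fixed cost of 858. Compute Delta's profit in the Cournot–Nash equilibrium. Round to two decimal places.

54.67

Delta's profit: π_D = (137 - 1.5Q)q_D - (35q_D). Setting ∂π_D/∂q_D = 0: 102 - 3q_D - (3/2)(q_I) = 0.
Ionix's profit: π_I = (137 - 1.5Q)q_I - (44q_I). Setting ∂π_I/∂q_I = 0: 93 - 3q_I - (3/2)(q_D) = 0.
So q_D = (102 - (3/2)q_I)/3 and q_I = (93 - (3/2)q_D)/3.
Substituting one into the other gives q_D = 74/3 and q_I = 56/3.
Price P = 137 - (3/2)·(130/3) = 72.
Delta's profit: (72 - 35)·(74/3) - 858 = 164/3.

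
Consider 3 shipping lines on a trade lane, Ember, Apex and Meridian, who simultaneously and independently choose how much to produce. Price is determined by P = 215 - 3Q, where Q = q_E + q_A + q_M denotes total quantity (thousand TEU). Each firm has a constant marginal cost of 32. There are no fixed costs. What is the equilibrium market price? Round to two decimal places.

77.75

Each firm earns π_i = (215 - 3Q)q_i - 32q_i.
Setting ∂π_i/∂q_i = 0 with rivals' quantities fixed: 183 - 6q_i - 3·Σ_{j≠i} q_j = 0.
With identical firms every q_j equals q_i, so Σ_{j≠i} q_j = 2q_i and 183 = 12q_i, giving q_i = 61/4.
Total output Q = 183/4, so price P = 215 - 3·(183/4) = 311/4.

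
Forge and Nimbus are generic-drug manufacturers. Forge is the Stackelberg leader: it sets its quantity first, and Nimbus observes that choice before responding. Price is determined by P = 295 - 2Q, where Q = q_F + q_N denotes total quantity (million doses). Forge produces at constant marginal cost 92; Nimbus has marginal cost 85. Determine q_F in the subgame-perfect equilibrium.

Solve by backward induction. Given q_F, the follower Nimbus maximises π_N = (295 - 2q_F - 2q_N)q_N - 85q_N.
Follower FOC: 210 - 2q_F - 4q_N = 0, so q_N(q_F) = (210 - 2q_F)/4.
The leader anticipates this reaction. Substituting into P = 295 - 2Q gives P = 190 - q_F, so π_F = (190 - q_F)q_F - 92q_F.
Maximising: ∂π_F/∂q_F = 98 - 2q_F = 0, giving q_F = 49.
Then q_N = (210 - 2·49)/4 = 28.

49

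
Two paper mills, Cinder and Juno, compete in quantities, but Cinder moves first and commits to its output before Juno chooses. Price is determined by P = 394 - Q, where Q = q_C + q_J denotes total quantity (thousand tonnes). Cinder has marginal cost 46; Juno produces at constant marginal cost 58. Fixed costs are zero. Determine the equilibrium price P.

Solve by backward induction. Given q_C, the follower Juno maximises π_J = (394 - q_C - q_J)q_J - 58q_J.
Follower FOC: 336 - q_C - 2q_J = 0, so q_J(q_C) = (336 - q_C)/2.
Cinder substitutes q_J(q_C) into its own profit: π_C = q_C(394 - q_C - (336 - q_C)/2) - 46q_C = (226 - (1/2)q_C)q_C - 46q_C.
Maximising: ∂π_C/∂q_C = 180 - q_C = 0, giving q_C = 180.
Then q_J = (336 - 180)/2 = 78.
Total output Q = 258, so price P = 394 - 258 = 136.

136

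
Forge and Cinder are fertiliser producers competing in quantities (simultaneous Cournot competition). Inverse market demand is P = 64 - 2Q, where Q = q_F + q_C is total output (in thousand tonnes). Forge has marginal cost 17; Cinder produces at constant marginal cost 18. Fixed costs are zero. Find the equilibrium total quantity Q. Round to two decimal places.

Forge's profit: π_F = (64 - 2Q)q_F - (17q_F). Setting ∂π_F/∂q_F = 0: 47 - 4q_F - 2(q_C) = 0.
Cinder's profit: π_C = (64 - 2Q)q_C - (18q_C). Setting ∂π_C/∂q_C = 0: 46 - 4q_C - 2(q_F) = 0.
Best responses: q_F = (47 - 2q_C)/4, q_C = (46 - 2q_F)/4.
Solving the pair: q_F = 8, q_C = 15/2.
Total output Q = 8 + 15/2 = 31/2.

15.50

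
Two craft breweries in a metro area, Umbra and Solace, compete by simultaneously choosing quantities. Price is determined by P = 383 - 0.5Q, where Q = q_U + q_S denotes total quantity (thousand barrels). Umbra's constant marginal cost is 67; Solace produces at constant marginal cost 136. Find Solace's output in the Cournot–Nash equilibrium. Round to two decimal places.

118.67

Umbra's profit: π_U = (383 - 0.5Q)q_U - (67q_U). Setting ∂π_U/∂q_U = 0: 316 - q_U - (1/2)(q_S) = 0.
Solace's profit: π_S = (383 - 0.5Q)q_S - (136q_S). Setting ∂π_S/∂q_S = 0: 247 - q_S - (1/2)(q_U) = 0.
Rearranging gives the reaction functions q_U = (316 - (1/2)q_S) and q_S = (247 - (1/2)q_U).
Solving the pair: q_U = 770/3, q_S = 356/3.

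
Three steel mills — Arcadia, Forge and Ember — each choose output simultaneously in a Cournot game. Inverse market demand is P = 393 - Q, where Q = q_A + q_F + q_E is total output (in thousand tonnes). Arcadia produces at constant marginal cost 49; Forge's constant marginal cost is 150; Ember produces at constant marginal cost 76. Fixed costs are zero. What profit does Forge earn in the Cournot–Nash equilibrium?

289

Arcadia's profit: π_A = (393 - Q)q_A - (49q_A). Setting ∂π_A/∂q_A = 0: 344 - 2q_A - (q_F + q_E) = 0.
Forge's profit: π_F = (393 - Q)q_F - (150q_F). Setting ∂π_F/∂q_F = 0: 243 - 2q_F - (q_A + q_E) = 0.
Ember's first-order condition: 317 - 2q_E - (q_A + q_F) = 0.
Adding the 3 conditions: 904 − 2Q − 2Q = 0, i.e. Q = 226.
Back-substituting: q_A = (344 − 226) = 118, q_F = (243 − 226) = 17, q_E = (317 − 226) = 91.
Price P = 393 - 226 = 167.
Forge's profit: (167 - 150)·17 = 289.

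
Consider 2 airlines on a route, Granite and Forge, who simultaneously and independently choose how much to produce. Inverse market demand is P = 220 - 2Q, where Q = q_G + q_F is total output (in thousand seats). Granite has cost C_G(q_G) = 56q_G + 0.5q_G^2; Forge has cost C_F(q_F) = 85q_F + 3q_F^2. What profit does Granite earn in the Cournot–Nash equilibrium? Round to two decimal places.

2217.51

Granite's profit: π_G = (220 - 2Q)q_G - (56q_G + (1/2)q_G²). Setting ∂π_G/∂q_G = 0: 164 - 5q_G - 2(q_F) = 0.
Forge's first-order condition: 135 - 10q_F - 2(q_G) = 0.
Rearranging gives the reaction functions q_G = (164 - 2q_F)/5 and q_F = (135 - 2q_G)/10.
Solving the pair: q_G = 685/23, q_F = 347/46.
Price P = 220 - 2·(1717/46) = 145.3478.
Granite's profit: 145.3478·(685/23) - 56·(685/23) - (1/2)(685/23)² = 2217.5095.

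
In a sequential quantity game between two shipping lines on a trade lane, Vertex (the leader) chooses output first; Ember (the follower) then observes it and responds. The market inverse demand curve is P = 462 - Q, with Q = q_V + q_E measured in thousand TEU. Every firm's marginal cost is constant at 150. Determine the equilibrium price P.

The follower Ember best-responds to any q_V: π_E = (462 - Q)q_E - 150q_E.
∂π_E/∂q_E = 312 - q_V - 2q_E = 0 gives the reaction function q_E = (312 - q_V)/2.
Vertex substitutes q_E(q_V) into its own profit: π_V = q_V(462 - q_V - (312 - q_V)/2) - 150q_V = (306 - (1/2)q_V)q_V - 150q_V.
Maximising: ∂π_V/∂q_V = 156 - q_V = 0, giving q_V = 156.
Then q_E = (312 - 156)/2 = 78.
Total output Q = 234, so price P = 462 - 234 = 228.

228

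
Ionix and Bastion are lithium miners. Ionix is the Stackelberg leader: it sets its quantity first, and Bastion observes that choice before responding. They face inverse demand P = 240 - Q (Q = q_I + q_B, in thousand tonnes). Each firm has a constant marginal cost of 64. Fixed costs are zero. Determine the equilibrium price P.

Solve by backward induction. Given q_I, the follower Bastion maximises π_B = (240 - q_I - q_B)q_B - 64q_B.
Setting the follower's marginal profit to zero, 176 - q_I - 2q_B = 0, i.e. q_B = (176 - q_I)/2.
The leader anticipates this reaction. Substituting into P = 240 - Q gives P = 152 - (1/2)q_I, so π_I = (152 - (1/2)q_I)q_I - 64q_I.
Leader FOC: 88 - q_I = 0, so q_I = 88.
Then q_B = (176 - 88)/2 = 44.
Total output Q = 132, so price P = 240 - 132 = 108.

108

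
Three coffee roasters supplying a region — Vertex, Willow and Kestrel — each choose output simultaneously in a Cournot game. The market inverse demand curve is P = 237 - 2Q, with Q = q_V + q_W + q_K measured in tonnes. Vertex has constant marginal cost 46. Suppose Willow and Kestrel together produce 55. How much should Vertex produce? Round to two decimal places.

20.25

With rivals' combined output fixed at 55, Vertex's profit is π_V = (237 - 2·55 - 2q_V)q_V - (46q_V) = (127 - 2q_V)q_V - (46q_V).
∂π_V/∂q_V = 81 - 4q_V = 0, so q_V = 81/4.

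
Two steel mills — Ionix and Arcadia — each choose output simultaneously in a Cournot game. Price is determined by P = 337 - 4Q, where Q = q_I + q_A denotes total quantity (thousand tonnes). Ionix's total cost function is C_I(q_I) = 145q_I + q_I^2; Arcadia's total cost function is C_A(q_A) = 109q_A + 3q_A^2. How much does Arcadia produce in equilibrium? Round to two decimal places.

12.19

Ionix's profit: π_I = (337 - 4Q)q_I - (145q_I + q_I²). Setting ∂π_I/∂q_I = 0: 192 - 10q_I - 4(q_A) = 0.
Arcadia's profit: π_A = (337 - 4Q)q_A - (109q_A + 3q_A²). Setting ∂π_A/∂q_A = 0: 228 - 14q_A - 4(q_I) = 0.
So q_I = (192 - 4q_A)/10 and q_A = (228 - 4q_I)/14.
Solving the pair: q_I = 444/31, q_A = 378/31.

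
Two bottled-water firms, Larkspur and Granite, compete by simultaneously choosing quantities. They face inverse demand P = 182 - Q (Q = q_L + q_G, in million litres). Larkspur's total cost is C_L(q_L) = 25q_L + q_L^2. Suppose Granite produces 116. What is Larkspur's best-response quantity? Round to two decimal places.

With the rival's output fixed at 116, Larkspur's profit is π_L = (182 - 116 - q_L)q_L - (25q_L + q_L²) = (66 - q_L)q_L - (25q_L + q_L²).
∂π_L/∂q_L = 41 - 4q_L = 0, so q_L = 41/4.

10.25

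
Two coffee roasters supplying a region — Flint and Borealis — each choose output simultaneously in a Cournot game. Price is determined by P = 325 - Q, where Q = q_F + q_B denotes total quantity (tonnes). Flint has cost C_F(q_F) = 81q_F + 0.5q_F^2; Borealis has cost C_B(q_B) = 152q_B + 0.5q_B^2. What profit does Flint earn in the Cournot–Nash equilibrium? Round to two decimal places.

7323.77

Flint's profit: π_F = (325 - Q)q_F - (81q_F + (1/2)q_F²). Setting ∂π_F/∂q_F = 0: 244 - 3q_F - (q_B) = 0.
Borealis's profit: π_B = (325 - Q)q_B - (152q_B + (1/2)q_B²). Setting ∂π_B/∂q_B = 0: 173 - 3q_B - (q_F) = 0.
So q_F = (244 - q_B)/3 and q_B = (173 - q_F)/3.
Solving the pair: q_F = 559/8, q_B = 275/8.
Price P = 325 - 417/4 = 883/4.
Flint's profit: (883/4)·(559/8) - 81·(559/8) - (1/2)(559/8)² = 7323.7734.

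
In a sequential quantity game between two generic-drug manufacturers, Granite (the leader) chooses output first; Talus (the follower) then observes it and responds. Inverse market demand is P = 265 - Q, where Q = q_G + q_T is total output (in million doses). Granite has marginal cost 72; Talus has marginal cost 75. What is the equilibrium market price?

Solve by backward induction. Given q_G, the follower Talus maximises π_T = (265 - q_G - q_T)q_T - 75q_T.
∂π_T/∂q_T = 190 - q_G - 2q_T = 0 gives the reaction function q_T = (190 - q_G)/2.
Granite substitutes q_T(q_G) into its own profit: π_G = q_G(265 - q_G - (190 - q_G)/2) - 72q_G = (170 - (1/2)q_G)q_G - 72q_G.
Leader FOC: 98 - q_G = 0, so q_G = 98.
Then q_T = (190 - 98)/2 = 46.
Total output Q = 144, so price P = 265 - 144 = 121.

121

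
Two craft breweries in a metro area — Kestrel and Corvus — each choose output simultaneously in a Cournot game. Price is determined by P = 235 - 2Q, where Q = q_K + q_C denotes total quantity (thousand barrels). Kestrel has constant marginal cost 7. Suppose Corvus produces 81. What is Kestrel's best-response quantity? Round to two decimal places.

With the rival's output fixed at 81, Kestrel's profit is π_K = (235 - 2·81 - 2q_K)q_K - (7q_K) = (73 - 2q_K)q_K - (7q_K).
∂π_K/∂q_K = 66 - 4q_K = 0, so q_K = 33/2.

16.50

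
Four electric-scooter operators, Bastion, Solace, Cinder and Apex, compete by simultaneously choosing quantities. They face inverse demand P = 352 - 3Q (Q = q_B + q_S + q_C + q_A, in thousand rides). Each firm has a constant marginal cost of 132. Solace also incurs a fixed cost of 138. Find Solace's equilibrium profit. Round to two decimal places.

Each firm earns π_i = (352 - 3Q)q_i - 132q_i.
Setting ∂π_i/∂q_i = 0 with rivals' quantities fixed: 220 - 6q_i - 3·Σ_{j≠i} q_j = 0.
By symmetry each firm produces the same amount; substituting Σ_{j≠i} q_j = 3q_i yields q_i = 220/15 = 44/3.
Price P = 352 - 3·(176/3) = 176.
Solace's profit: (176 - 132)·(44/3) - 138 = 1522/3.

507.33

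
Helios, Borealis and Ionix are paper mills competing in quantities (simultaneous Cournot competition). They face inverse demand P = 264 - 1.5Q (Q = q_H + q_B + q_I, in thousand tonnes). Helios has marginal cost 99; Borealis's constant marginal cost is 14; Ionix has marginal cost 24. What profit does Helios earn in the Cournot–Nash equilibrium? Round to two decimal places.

1.04

Helios's profit: π_H = (264 - 1.5Q)q_H - (99q_H). Setting ∂π_H/∂q_H = 0: 165 - 3q_H - (3/2)(q_B + q_I) = 0.
Borealis's profit: π_B = (264 - 1.5Q)q_B - (14q_B). Setting ∂π_B/∂q_B = 0: 250 - 3q_B - (3/2)(q_H + q_I) = 0.
Ionix's first-order condition: 240 - 3q_I - (3/2)(q_H + q_B) = 0.
Adding the 3 first-order conditions: 655 − 6Q = 0, so Q = 655/6.
Back-substituting: q_H = (165 − 655/4)/(3/2) = 5/6, q_B = (250 − 655/4)/(3/2) = 115/2, q_I = (240 − 655/4)/(3/2) = 305/6.
Price P = 264 - (3/2)·(655/6) = 401/4.
Helios's profit: (401/4 - 99)·(5/6) = 25/24.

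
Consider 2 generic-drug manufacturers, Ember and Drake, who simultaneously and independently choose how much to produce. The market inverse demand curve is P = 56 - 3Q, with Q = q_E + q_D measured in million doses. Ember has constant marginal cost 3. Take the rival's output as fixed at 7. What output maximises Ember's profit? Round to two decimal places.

With the rival's output fixed at 7, Ember's profit is π_E = (56 - 3·7 - 3q_E)q_E - (3q_E) = (35 - 3q_E)q_E - (3q_E).
∂π_E/∂q_E = 32 - 6q_E = 0, so q_E = 16/3.

5.33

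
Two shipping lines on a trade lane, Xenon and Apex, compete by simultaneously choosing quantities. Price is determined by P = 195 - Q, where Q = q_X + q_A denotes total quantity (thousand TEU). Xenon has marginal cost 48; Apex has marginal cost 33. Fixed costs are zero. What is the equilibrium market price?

92

Xenon's profit: π_X = (195 - Q)q_X - (48q_X). Setting ∂π_X/∂q_X = 0: 147 - 2q_X - (q_A) = 0.
Apex's first-order condition: 162 - 2q_A - (q_X) = 0.
Rearranging gives the reaction functions q_X = (147 - q_A)/2 and q_A = (162 - q_X)/2.
Substituting one into the other gives q_X = 44 and q_A = 59.
Total output Q = 103, so price P = 195 - 103 = 92.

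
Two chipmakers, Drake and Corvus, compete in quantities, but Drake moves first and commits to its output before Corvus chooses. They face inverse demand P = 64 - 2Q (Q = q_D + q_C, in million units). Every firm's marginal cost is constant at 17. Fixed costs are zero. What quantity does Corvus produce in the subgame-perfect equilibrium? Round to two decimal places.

5.88

The follower Corvus best-responds to any q_D: π_C = (64 - 2Q)q_C - 17q_C.
Setting the follower's marginal profit to zero, 47 - 2q_D - 4q_C = 0, i.e. q_C = (47 - 2q_D)/4.
The leader anticipates this reaction. Substituting into P = 64 - 2Q gives P = 81/2 - q_D, so π_D = (81/2 - q_D)q_D - 17q_D.
The leader's first-order condition 47/2 - 2q_D = 0 yields q_D = 47/4.
Then q_C = (47 - 2·(47/4))/4 = 47/8.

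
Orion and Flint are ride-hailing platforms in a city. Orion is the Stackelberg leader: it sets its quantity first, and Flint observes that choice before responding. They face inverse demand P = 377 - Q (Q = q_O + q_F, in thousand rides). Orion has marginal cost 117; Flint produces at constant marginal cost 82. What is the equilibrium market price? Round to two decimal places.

173.25

The follower Flint best-responds to any q_O: π_F = (377 - Q)q_F - 82q_F.
∂π_F/∂q_F = 295 - q_O - 2q_F = 0 gives the reaction function q_F = (295 - q_O)/2.
Orion substitutes q_F(q_O) into its own profit: π_O = q_O(377 - q_O - (295 - q_O)/2) - 117q_O = (459/2 - (1/2)q_O)q_O - 117q_O.
Leader FOC: 225/2 - q_O = 0, so q_O = 225/2.
Then q_F = (295 - 225/2)/2 = 365/4.
Total output Q = 815/4, so price P = 377 - 815/4 = 693/4.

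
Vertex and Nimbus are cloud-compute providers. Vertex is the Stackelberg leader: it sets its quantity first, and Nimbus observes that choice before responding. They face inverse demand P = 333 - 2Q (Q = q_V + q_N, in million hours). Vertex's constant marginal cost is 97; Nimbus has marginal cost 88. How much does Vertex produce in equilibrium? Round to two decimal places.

56.75

Solve by backward induction. Given q_V, the follower Nimbus maximises π_N = (333 - 2q_V - 2q_N)q_N - 88q_N.
Setting the follower's marginal profit to zero, 245 - 2q_V - 4q_N = 0, i.e. q_N = (245 - 2q_V)/4.
The leader anticipates this reaction. Substituting into P = 333 - 2Q gives P = 421/2 - q_V, so π_V = (421/2 - q_V)q_V - 97q_V.
Leader FOC: 227/2 - 2q_V = 0, so q_V = 227/4.
Then q_N = (245 - 2·(227/4))/4 = 263/8.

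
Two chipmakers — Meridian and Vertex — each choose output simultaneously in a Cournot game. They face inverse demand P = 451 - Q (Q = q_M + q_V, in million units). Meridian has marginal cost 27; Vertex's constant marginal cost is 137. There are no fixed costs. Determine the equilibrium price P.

Meridian's profit: π_M = (451 - Q)q_M - (27q_M). Setting ∂π_M/∂q_M = 0: 424 - 2q_M - (q_V) = 0.
Vertex's first-order condition: 314 - 2q_V - (q_M) = 0.
Rearranging gives the reaction functions q_M = (424 - q_V)/2 and q_V = (314 - q_M)/2.
Solving the pair: q_M = 178, q_V = 68.
Total output Q = 246, so price P = 451 - 246 = 205.

205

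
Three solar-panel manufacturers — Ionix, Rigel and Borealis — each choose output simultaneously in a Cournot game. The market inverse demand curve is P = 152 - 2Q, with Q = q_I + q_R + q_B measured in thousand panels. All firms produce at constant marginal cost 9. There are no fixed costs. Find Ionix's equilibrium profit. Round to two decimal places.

639.03

A representative firm's profit is π_i = q_i(152 - 2Q) - 9q_i.
First-order condition (treating rivals' output as given): 143 - 4q_i - 2·Σ_{j≠i} q_j = 0.
By symmetry each firm produces the same amount; substituting Σ_{j≠i} q_j = 2q_i yields q_i = 143/8.
Price P = 152 - 2·(429/8) = 179/4.
Ionix's profit: (179/4 - 9)·(143/8) = 639.0313.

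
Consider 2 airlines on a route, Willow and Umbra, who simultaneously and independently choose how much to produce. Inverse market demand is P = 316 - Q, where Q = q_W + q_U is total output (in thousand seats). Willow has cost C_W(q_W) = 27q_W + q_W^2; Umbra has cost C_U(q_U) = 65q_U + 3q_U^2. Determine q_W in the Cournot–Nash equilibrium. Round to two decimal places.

Willow's profit: π_W = (316 - Q)q_W - (27q_W + q_W²). Setting ∂π_W/∂q_W = 0: 289 - 4q_W - (q_U) = 0.
Umbra's profit: π_U = (316 - Q)q_U - (65q_U + 3q_U²). Setting ∂π_U/∂q_U = 0: 251 - 8q_U - (q_W) = 0.
Rearranging gives the reaction functions q_W = (289 - q_U)/4 and q_U = (251 - q_W)/8.
Solving the pair: q_W = 66.4839, q_U = 715/31.

66.48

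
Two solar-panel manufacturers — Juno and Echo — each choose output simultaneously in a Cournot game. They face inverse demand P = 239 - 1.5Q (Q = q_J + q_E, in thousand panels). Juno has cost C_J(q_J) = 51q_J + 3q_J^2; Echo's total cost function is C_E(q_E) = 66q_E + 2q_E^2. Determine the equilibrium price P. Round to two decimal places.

181.43

Juno's profit: π_J = (239 - 1.5Q)q_J - (51q_J + 3q_J²). Setting ∂π_J/∂q_J = 0: 188 - 9q_J - (3/2)(q_E) = 0.
Echo's profit: π_E = (239 - 1.5Q)q_E - (66q_E + 2q_E²). Setting ∂π_E/∂q_E = 0: 173 - 7q_E - (3/2)(q_J) = 0.
Best responses: q_J = (188 - (3/2)q_E)/9, q_E = (173 - (3/2)q_J)/7.
Substituting one into the other gives q_J = 17.3909 and q_E = 1700/81.
Total output Q = 38.3786, so price P = 239 - (3/2)·38.3786 = 181.4321.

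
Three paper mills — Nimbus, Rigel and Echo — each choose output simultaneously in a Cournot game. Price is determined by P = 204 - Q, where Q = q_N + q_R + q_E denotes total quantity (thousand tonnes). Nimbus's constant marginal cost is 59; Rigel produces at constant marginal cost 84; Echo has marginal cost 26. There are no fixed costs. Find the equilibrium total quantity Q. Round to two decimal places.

110.75

Nimbus's profit: π_N = (204 - Q)q_N - (59q_N). Setting ∂π_N/∂q_N = 0: 145 - 2q_N - (q_R + q_E) = 0.
Rigel's profit: π_R = (204 - Q)q_R - (84q_R). Setting ∂π_R/∂q_R = 0: 120 - 2q_R - (q_N + q_E) = 0.
Echo's first-order condition: 178 - 2q_E - (q_N + q_R) = 0.
Summing all 3 equations gives 443 − 4Q = 0, hence Q = 443/4.
Back-substituting: q_N = (145 − 443/4) = 137/4, q_R = (120 − 443/4) = 37/4, q_E = (178 − 443/4) = 269/4.
Total output Q = 137/4 + 37/4 + 269/4 = 443/4.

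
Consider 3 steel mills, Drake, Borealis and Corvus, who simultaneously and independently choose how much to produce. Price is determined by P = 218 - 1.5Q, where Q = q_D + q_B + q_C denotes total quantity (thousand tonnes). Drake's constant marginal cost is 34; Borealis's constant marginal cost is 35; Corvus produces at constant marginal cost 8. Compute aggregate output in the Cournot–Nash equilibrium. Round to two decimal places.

Drake's profit: π_D = (218 - 1.5Q)q_D - (34q_D). Setting ∂π_D/∂q_D = 0: 184 - 3q_D - (3/2)(q_B + q_C) = 0.
Borealis's profit: π_B = (218 - 1.5Q)q_B - (35q_B). Setting ∂π_B/∂q_B = 0: 183 - 3q_B - (3/2)(q_D + q_C) = 0.
Corvus's first-order condition: 210 - 3q_C - (3/2)(q_D + q_B) = 0.
Adding the 3 first-order conditions: 577 − 6Q = 0, so Q = 577/6.
Back-substituting: q_D = (184 − 577/4)/(3/2) = 53/2, q_B = (183 − 577/4)/(3/2) = 155/6, q_C = (210 − 577/4)/(3/2) = 263/6.
Total output Q = 53/2 + 155/6 + 263/6 = 577/6.

96.17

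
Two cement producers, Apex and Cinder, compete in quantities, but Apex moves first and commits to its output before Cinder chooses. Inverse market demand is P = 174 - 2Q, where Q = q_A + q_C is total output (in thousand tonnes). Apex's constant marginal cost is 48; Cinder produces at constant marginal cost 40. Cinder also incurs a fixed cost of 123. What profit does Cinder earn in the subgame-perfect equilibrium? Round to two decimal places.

The follower Cinder best-responds to any q_A: π_C = (174 - 2Q)q_C - 40q_C.
Follower FOC: 134 - 2q_A - 4q_C = 0, so q_C(q_A) = (134 - 2q_A)/4.
Apex substitutes q_C(q_A) into its own profit: π_A = q_A(174 - 2q_A - (134 - 2q_A)/2) - 48q_A = (107 - q_A)q_A - 48q_A.
Leader FOC: 59 - 2q_A = 0, so q_A = 59/2.
Then q_C = (134 - 2·(59/2))/4 = 75/4.
Price P = 174 - 2·(193/4) = 155/2.
Cinder's profit: (155/2 - 40)·(75/4) - 123 = 580.1250.

580.13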